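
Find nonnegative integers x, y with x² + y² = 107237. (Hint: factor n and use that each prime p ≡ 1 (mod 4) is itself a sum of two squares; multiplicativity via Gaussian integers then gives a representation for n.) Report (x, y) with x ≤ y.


Step 1: Factor n = 107237 = 13 · 73 · 113.
Step 2: Check the mod-4 condition on each prime factor: 13 ≡ 1 (mod 4), exponent 1; 73 ≡ 1 (mod 4), exponent 1; 113 ≡ 1 (mod 4), exponent 1.
All primes ≡ 3 (mod 4) appear to even exponent (or don't appear), so by the two-squares theorem n IS expressible as a sum of two squares.
Step 3: Build a representation. Here n = 13 · 73 · 113 is a product of primes ≡ 1 (mod 4). Each prime p ≡ 1 (mod 4) is itself a sum of two squares; find a² by testing p − a² for a perfect square:
  13: 13 − 1² = 12, 13 − 2² = 9 = 3² ⇒ 13 = 2² + 3².
  73: 73 − 1² = 72, 73 − 2² = 69, 73 − 3² = 64 = 8² ⇒ 73 = 3² + 8².
  113: 113 − 1² = 112, 113 − 2² = 109, 113 − 3² = 104, 113 − 4² = 97, 113 − 5² = 88, 113 − 6² = 77, 113 − 7² = 64 = 8² ⇒ 113 = 7² + 8².
  Combine using the Brahmagupta–Fibonacci identity (a² + b²)(c² + d²) = (ac − bd)² + (ad + bc)² = (ac + bd)² + (ad − bc)²:
  13 · 73 = 949: from (2² + 3²)(3² + 8²), take (2·3 − 3·8, 2·8 + 3·3) = (6 − 24, 16 + 9) = (-18, 25); dropping signs (only squares matter) gives (18, 25); check 18² + 25² = 324 + 625 = 949 ✓.
  949 · 113 = 107237: from (18² + 25²)(7² + 8²), take (18·7 − 25·8, 18·8 + 25·7) = (126 − 200, 144 + 175) = (-74, 319); dropping signs (only squares matter) gives (74, 319); check 74² + 319² = 5476 + 101761 = 107237 ✓.
Step 4: Order so x ≤ y and verify: 74² + 319² = 5476 + 101761 = 107237 = n. ✓

n = 107237 = 74² + 319² (one valid representation with x ≤ y).


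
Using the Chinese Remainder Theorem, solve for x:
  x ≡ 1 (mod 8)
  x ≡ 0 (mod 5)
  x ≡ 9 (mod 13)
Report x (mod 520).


Moduli 8, 5, 13 are pairwise coprime; by CRT there is a unique solution modulo M = 8 · 5 · 13 = 520.
Solve pairwise, accumulating the modulus:
  Start with x ≡ 1 (mod 8).
  Combine with x ≡ 0 (mod 5): since gcd(8, 5) = 1, we get a unique residue mod 40.
    Write x = 1 + 8·t and substitute into x ≡ 0 (mod 5): 8·t ≡ 0 − 1 = -1 (mod 5).
    Reduce coefficients mod 5: 3·t ≡ 4 (mod 5).
    The inverse of 3 mod 5 is 2 (since 3·2 = 6 = 1·5 + 1), so t ≡ 2·4 = 8 ≡ 3 (mod 5).
    Then x = 1 + 8·3 = 25, valid modulo lcm(8, 5) = 40: x ≡ 25 (mod 40).
  Combine with x ≡ 9 (mod 13): since gcd(40, 13) = 1, we get a unique residue mod 520.
    Write x = 25 + 40·t and substitute into x ≡ 9 (mod 13): 40·t ≡ 9 − 25 = -16 (mod 13).
    Reduce coefficients mod 13: 1·t ≡ 10 (mod 13).
    So t ≡ 10 (mod 13).
    Then x = 25 + 40·10 = 425, valid modulo lcm(40, 13) = 520: x ≡ 425 (mod 520).
Verify: 425 mod 8 = 1 ✓, 425 mod 5 = 0 ✓, 425 mod 13 = 9 ✓.

x ≡ 425 (mod 520).


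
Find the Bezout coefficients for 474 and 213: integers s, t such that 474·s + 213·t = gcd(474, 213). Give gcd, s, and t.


Euclidean algorithm on (474, 213) — divide until remainder is 0:
  474 = 2 · 213 + 48
  213 = 4 · 48 + 21
  48 = 2 · 21 + 6
  21 = 3 · 6 + 3
  6 = 2 · 3 + 0
gcd(474, 213) = 3.
Track Bezout coefficients alongside the remainders: start with r₀ = 474 = a·1 + b·0 (s = 1, t = 0) and r₁ = 213 = a·0 + b·1 (s = 0, t = 1); each new remainder r_{k+1} = r_{k-1} − q_k·r_k inherits s_{k+1} = s_{k-1} − q_k·s_k, t_{k+1} = t_{k-1} − q_k·t_k, so r_k = a·s_k + b·t_k at every step:
  q = 2: r = 48, s = 1 − 2·0 = 1, t = 0 − 2·1 = -2  (check: 474·1 + 213·(-2) = 48)
  q = 4: r = 21, s = 0 − 4·1 = -4, t = 1 − 4·(-2) = 9  (check: 474·(-4) + 213·9 = 21)
  q = 2: r = 6, s = 1 − 2·(-4) = 9, t = -2 − 2·9 = -20  (check: 474·9 + 213·(-20) = 6)
  q = 3: r = 3, s = -4 − 3·9 = -31, t = 9 − 3·(-20) = 69  (check: 474·(-31) + 213·69 = 3)
The row with r = 3 (the gcd) gives the Bezout coefficients s = -31, t = 69.
Result: 474 · (-31) + 213 · (69) = 3.

gcd(474, 213) = 3; s = -31, t = 69 (check: 474·(-31) + 213·69 = 3).


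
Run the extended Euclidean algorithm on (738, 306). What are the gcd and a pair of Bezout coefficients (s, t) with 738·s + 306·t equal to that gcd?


Euclidean algorithm on (738, 306) — divide until remainder is 0:
  738 = 2 · 306 + 126
  306 = 2 · 126 + 54
  126 = 2 · 54 + 18
  54 = 3 · 18 + 0
gcd(738, 306) = 18.
Track Bezout coefficients alongside the remainders: start with r₀ = 738 = a·1 + b·0 (s = 1, t = 0) and r₁ = 306 = a·0 + b·1 (s = 0, t = 1); each new remainder r_{k+1} = r_{k-1} − q_k·r_k inherits s_{k+1} = s_{k-1} − q_k·s_k, t_{k+1} = t_{k-1} − q_k·t_k, so r_k = a·s_k + b·t_k at every step:
  q = 2: r = 126, s = 1 − 2·0 = 1, t = 0 − 2·1 = -2  (check: 738·1 + 306·(-2) = 126)
  q = 2: r = 54, s = 0 − 2·1 = -2, t = 1 − 2·(-2) = 5  (check: 738·(-2) + 306·5 = 54)
  q = 2: r = 18, s = 1 − 2·(-2) = 5, t = -2 − 2·5 = -12  (check: 738·5 + 306·(-12) = 18)
The row with r = 18 (the gcd) gives the Bezout coefficients s = 5, t = -12.
Result: 738 · (5) + 306 · (-12) = 18.

gcd(738, 306) = 18; s = 5, t = -12 (check: 738·5 + 306·(-12) = 18).


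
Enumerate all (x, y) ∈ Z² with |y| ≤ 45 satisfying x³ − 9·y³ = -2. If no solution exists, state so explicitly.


The equation is x³ - 9y³ = -2. For fixed y, x³ = 9·y³ − 2, so a solution requires the RHS to be a perfect cube.
Strategy: iterate y from -45 to 45, compute RHS = 9·y³ − 2, and check whether it is a (positive or negative) perfect cube.
Check small values of y:
  y = 0: RHS = -2 is not a perfect cube.
  y = 1: RHS = 7 is not a perfect cube.
  y = -1: RHS = -11 is not a perfect cube.
  y = 2: RHS = 70 is not a perfect cube.
  y = -2: RHS = -74 is not a perfect cube.
  y = 3: RHS = 241 is not a perfect cube.
  y = -3: RHS = -245 is not a perfect cube.
Continuing the search up to |y| = 45 finds no solutions either.
No (x, y) in the scanned range satisfies the equation.

No integer solutions with |y| ≤ 45.


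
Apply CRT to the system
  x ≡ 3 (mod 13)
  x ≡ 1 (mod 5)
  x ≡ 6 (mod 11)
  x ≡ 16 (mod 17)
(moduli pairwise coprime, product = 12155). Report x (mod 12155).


Product of moduli M = 13 · 5 · 11 · 17 = 12155.
Merge one congruence at a time:
  Start: x ≡ 3 (mod 13).
  Combine with x ≡ 1 (mod 5); new modulus lcm = 65.
    Write x = 3 + 13·t and substitute into x ≡ 1 (mod 5): 13·t ≡ 1 − 3 = -2 (mod 5).
    Reduce coefficients mod 5: 3·t ≡ 3 (mod 5).
    The inverse of 3 mod 5 is 2 (since 3·2 = 6 = 1·5 + 1), so t ≡ 2·3 = 6 ≡ 1 (mod 5).
    Then x = 3 + 13·1 = 16, valid modulo lcm(13, 5) = 65: x ≡ 16 (mod 65).
  Combine with x ≡ 6 (mod 11); new modulus lcm = 715.
    Write x = 16 + 65·t and substitute into x ≡ 6 (mod 11): 65·t ≡ 6 − 16 = -10 (mod 11).
    Reduce coefficients mod 11: 10·t ≡ 1 (mod 11).
    The inverse of 10 mod 11 is 10 (since 10·10 = 100 = 9·11 + 1), so t ≡ 10·1 = 10 ≡ 10 (mod 11).
    Then x = 16 + 65·10 = 666, valid modulo lcm(65, 11) = 715: x ≡ 666 (mod 715).
  Combine with x ≡ 16 (mod 17); new modulus lcm = 12155.
    Write x = 666 + 715·t and substitute into x ≡ 16 (mod 17): 715·t ≡ 16 − 666 = -650 (mod 17).
    Reduce coefficients mod 17: 1·t ≡ 13 (mod 17).
    So t ≡ 13 (mod 17).
    Then x = 666 + 715·13 = 9961, valid modulo lcm(715, 17) = 12155: x ≡ 9961 (mod 12155).
Verify against each original: 9961 mod 13 = 3, 9961 mod 5 = 1, 9961 mod 11 = 6, 9961 mod 17 = 16.

x ≡ 9961 (mod 12155).


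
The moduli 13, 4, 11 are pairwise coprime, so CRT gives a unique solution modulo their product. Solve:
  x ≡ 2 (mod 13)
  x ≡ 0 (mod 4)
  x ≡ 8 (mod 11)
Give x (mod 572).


Moduli 13, 4, 11 are pairwise coprime; by CRT there is a unique solution modulo M = 13 · 4 · 11 = 572.
Solve pairwise, accumulating the modulus:
  Start with x ≡ 2 (mod 13).
  Combine with x ≡ 0 (mod 4): since gcd(13, 4) = 1, we get a unique residue mod 52.
    Write x = 2 + 13·t and substitute into x ≡ 0 (mod 4): 13·t ≡ 0 − 2 = -2 (mod 4).
    Reduce coefficients mod 4: 1·t ≡ 2 (mod 4).
    So t ≡ 2 (mod 4).
    Then x = 2 + 13·2 = 28, valid modulo lcm(13, 4) = 52: x ≡ 28 (mod 52).
  Combine with x ≡ 8 (mod 11): since gcd(52, 11) = 1, we get a unique residue mod 572.
    Write x = 28 + 52·t and substitute into x ≡ 8 (mod 11): 52·t ≡ 8 − 28 = -20 (mod 11).
    Reduce coefficients mod 11: 8·t ≡ 2 (mod 11).
    The inverse of 8 mod 11 is 7 (since 8·7 = 56 = 5·11 + 1), so t ≡ 7·2 = 14 ≡ 3 (mod 11).
    Then x = 28 + 52·3 = 184, valid modulo lcm(52, 11) = 572: x ≡ 184 (mod 572).
Verify: 184 mod 13 = 2 ✓, 184 mod 4 = 0 ✓, 184 mod 11 = 8 ✓.

x ≡ 184 (mod 572).


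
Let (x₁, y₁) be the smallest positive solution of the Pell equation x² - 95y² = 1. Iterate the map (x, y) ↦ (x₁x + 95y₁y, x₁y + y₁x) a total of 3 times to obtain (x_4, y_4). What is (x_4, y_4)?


Step 1: Find the fundamental solution (x₁, y₁) of x² - 95y² = 1.
  Expand √95 as a continued fraction. a₀ = ⌊√95⌋ = 9; iterate m_{k+1} = d_k·a_k − m_k, d_{k+1} = (95 − m_{k+1}²)/d_k, a_{k+1} = ⌊(a₀ + m_{k+1})/d_{k+1}⌋ (starting m₀ = 0, d₀ = 1), with convergents p_k = a_k·p_{k-1} + p_{k-2}, q_k = a_k·q_{k-1} + q_{k-2} (p₋₁ = 1, q₋₁ = 0):
  k = 0: a₀ = 9; p₀/q₀ = 9/1; p₀² − 95·q₀² = 81 − 95 = -14.
  k = 1: m = 9, d = 14, a = ⌊(9 + 9)/14⌋ = 1; p/q = (1·9 + 1)/(1·1 + 0) = 10/1; p² − 95·q² = 100 − 95 = 5.
  k = 2: m = 5, d = 5, a = ⌊(9 + 5)/5⌋ = 2; p/q = (2·10 + 9)/(2·1 + 1) = 29/3; p² − 95·q² = 841 − 855 = -14.
  k = 3: m = 5, d = 14, a = ⌊(9 + 5)/14⌋ = 1; p/q = (1·29 + 10)/(1·3 + 1) = 39/4; p² − 95·q² = 1521 − 1520 = 1.
  The first convergent with p² − 95·q² = 1 gives the fundamental solution (x₁, y₁) = (39, 4).
Step 2: Apply the recurrence (x_{n+1}, y_{n+1}) = (x₁x_n + 95y₁y_n, x₁y_n + y₁x_n) repeatedly.
  From (x_1, y_1) = (39, 4): x_2 = 39·39 + 95·4·4 = 3041; y_2 = 39·4 + 4·39 = 312.
  From (x_2, y_2) = (3041, 312): x_3 = 39·3041 + 95·4·312 = 237159; y_3 = 39·312 + 4·3041 = 24332.
  From (x_3, y_3) = (237159, 24332): x_4 = 39·237159 + 95·4·24332 = 18495361; y_4 = 39·24332 + 4·237159 = 1897584.
Step 3: Verify x_4² - 95·y_4² = 342078378520321 - 342078378520320 = 1 (should be 1). ✓

(x_1, y_1) = (39, 4); (x_4, y_4) = (18495361, 1897584).


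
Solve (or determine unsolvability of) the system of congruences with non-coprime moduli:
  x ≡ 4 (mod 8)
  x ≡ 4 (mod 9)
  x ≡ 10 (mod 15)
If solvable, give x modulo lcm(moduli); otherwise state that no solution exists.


Moduli 8, 9, 15 are not pairwise coprime, so CRT works modulo lcm(m_i) when all pairwise compatibility conditions hold.
Pairwise compatibility: gcd(m_i, m_j) must divide a_i - a_j for every pair.
Merge one congruence at a time:
  Start: x ≡ 4 (mod 8).
  Combine with x ≡ 4 (mod 9): gcd(8, 9) = 1; 4 - 4 = 0, which IS divisible by 1, so compatible.
    Write x = 4 + 8·t and substitute into x ≡ 4 (mod 9): 8·t ≡ 4 − 4 = 0 (mod 9).
    The inverse of 8 mod 9 is 8 (since 8·8 = 64 = 7·9 + 1), so t ≡ 8·0 = 0 ≡ 0 (mod 9).
    Then x = 4 + 8·0 = 4, valid modulo lcm(8, 9) = 72: x ≡ 4 (mod 72).
  Combine with x ≡ 10 (mod 15): gcd(72, 15) = 3; 10 - 4 = 6, which IS divisible by 3, so compatible.
    Write x = 4 + 72·t and substitute into x ≡ 10 (mod 15): 72·t ≡ 10 − 4 = 6 (mod 15).
    Divide the congruence (and modulus) by g = 3: 24·t ≡ 2 (mod 5).
    Reduce coefficients mod 5: 4·t ≡ 2 (mod 5).
    The inverse of 4 mod 5 is 4 (since 4·4 = 16 = 3·5 + 1), so t ≡ 4·2 = 8 ≡ 3 (mod 5).
    Then x = 4 + 72·3 = 220, valid modulo lcm(72, 15) = 360: x ≡ 220 (mod 360).
Verify: 220 mod 8 = 4, 220 mod 9 = 4, 220 mod 15 = 10.

x ≡ 220 (mod 360).


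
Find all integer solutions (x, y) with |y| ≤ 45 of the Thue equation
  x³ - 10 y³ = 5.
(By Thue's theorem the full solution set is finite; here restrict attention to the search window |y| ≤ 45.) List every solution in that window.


The equation is x³ - 10y³ = 5. For fixed y, x³ = 10·y³ + 5, so a solution requires the RHS to be a perfect cube.
Strategy: iterate y from -45 to 45, compute RHS = 10·y³ + 5, and check whether it is a (positive or negative) perfect cube.
Check small values of y:
  y = 0: RHS = 5 is not a perfect cube.
  y = 1: RHS = 15 is not a perfect cube.
  y = -1: RHS = -5 is not a perfect cube.
  y = 2: RHS = 85 is not a perfect cube.
  y = -2: RHS = -75 is not a perfect cube.
  y = 3: RHS = 275 is not a perfect cube.
  y = -3: RHS = -265 is not a perfect cube.
Continuing the search up to |y| = 45 finds no solutions either.
No (x, y) in the scanned range satisfies the equation.

No integer solutions with |y| ≤ 45.


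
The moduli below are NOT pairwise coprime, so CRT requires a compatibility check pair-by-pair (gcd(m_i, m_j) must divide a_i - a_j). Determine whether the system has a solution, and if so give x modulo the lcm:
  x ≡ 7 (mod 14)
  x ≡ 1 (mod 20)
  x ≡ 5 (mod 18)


Moduli 14, 20, 18 are not pairwise coprime, so CRT works modulo lcm(m_i) when all pairwise compatibility conditions hold.
Pairwise compatibility: gcd(m_i, m_j) must divide a_i - a_j for every pair.
Merge one congruence at a time:
  Start: x ≡ 7 (mod 14).
  Combine with x ≡ 1 (mod 20): gcd(14, 20) = 2; 1 - 7 = -6, which IS divisible by 2, so compatible.
    Write x = 7 + 14·t and substitute into x ≡ 1 (mod 20): 14·t ≡ 1 − 7 = -6 (mod 20).
    Divide the congruence (and modulus) by g = 2: 7·t ≡ -3 (mod 10).
    Reduce coefficients mod 10: 7·t ≡ 7 (mod 10).
    The inverse of 7 mod 10 is 3 (since 7·3 = 21 = 2·10 + 1), so t ≡ 3·7 = 21 ≡ 1 (mod 10).
    Then x = 7 + 14·1 = 21, valid modulo lcm(14, 20) = 140: x ≡ 21 (mod 140).
  Combine with x ≡ 5 (mod 18): gcd(140, 18) = 2; 5 - 21 = -16, which IS divisible by 2, so compatible.
    Write x = 21 + 140·t and substitute into x ≡ 5 (mod 18): 140·t ≡ 5 − 21 = -16 (mod 18).
    Divide the congruence (and modulus) by g = 2: 70·t ≡ -8 (mod 9).
    Reduce coefficients mod 9: 7·t ≡ 1 (mod 9).
    The inverse of 7 mod 9 is 4 (since 7·4 = 28 = 3·9 + 1), so t ≡ 4·1 = 4 ≡ 4 (mod 9).
    Then x = 21 + 140·4 = 581, valid modulo lcm(140, 18) = 1260: x ≡ 581 (mod 1260).
Verify: 581 mod 14 = 7, 581 mod 20 = 1, 581 mod 18 = 5.

x ≡ 581 (mod 1260).


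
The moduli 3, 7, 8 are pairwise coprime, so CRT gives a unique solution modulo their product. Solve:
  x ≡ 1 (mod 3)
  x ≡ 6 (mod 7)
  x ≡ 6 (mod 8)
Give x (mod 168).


Moduli 3, 7, 8 are pairwise coprime; by CRT there is a unique solution modulo M = 3 · 7 · 8 = 168.
Solve pairwise, accumulating the modulus:
  Start with x ≡ 1 (mod 3).
  Combine with x ≡ 6 (mod 7): since gcd(3, 7) = 1, we get a unique residue mod 21.
    Write x = 1 + 3·t and substitute into x ≡ 6 (mod 7): 3·t ≡ 6 − 1 = 5 (mod 7).
    The inverse of 3 mod 7 is 5 (since 3·5 = 15 = 2·7 + 1), so t ≡ 5·5 = 25 ≡ 4 (mod 7).
    Then x = 1 + 3·4 = 13, valid modulo lcm(3, 7) = 21: x ≡ 13 (mod 21).
  Combine with x ≡ 6 (mod 8): since gcd(21, 8) = 1, we get a unique residue mod 168.
    Write x = 13 + 21·t and substitute into x ≡ 6 (mod 8): 21·t ≡ 6 − 13 = -7 (mod 8).
    Reduce coefficients mod 8: 5·t ≡ 1 (mod 8).
    The inverse of 5 mod 8 is 5 (since 5·5 = 25 = 3·8 + 1), so t ≡ 5·1 = 5 ≡ 5 (mod 8).
    Then x = 13 + 21·5 = 118, valid modulo lcm(21, 8) = 168: x ≡ 118 (mod 168).
Verify: 118 mod 3 = 1 ✓, 118 mod 7 = 6 ✓, 118 mod 8 = 6 ✓.

x ≡ 118 (mod 168).


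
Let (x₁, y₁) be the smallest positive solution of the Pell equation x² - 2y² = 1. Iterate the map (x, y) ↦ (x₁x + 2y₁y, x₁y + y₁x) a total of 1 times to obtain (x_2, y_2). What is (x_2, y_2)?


Step 1: Find the fundamental solution (x₁, y₁) of x² - 2y² = 1.
  Expand √2 as a continued fraction. a₀ = ⌊√2⌋ = 1; iterate m_{k+1} = d_k·a_k − m_k, d_{k+1} = (2 − m_{k+1}²)/d_k, a_{k+1} = ⌊(a₀ + m_{k+1})/d_{k+1}⌋ (starting m₀ = 0, d₀ = 1), with convergents p_k = a_k·p_{k-1} + p_{k-2}, q_k = a_k·q_{k-1} + q_{k-2} (p₋₁ = 1, q₋₁ = 0):
  k = 0: a₀ = 1; p₀/q₀ = 1/1; p₀² − 2·q₀² = 1 − 2 = -1.
  k = 1: m = 1, d = 1, a = ⌊(1 + 1)/1⌋ = 2; p/q = (2·1 + 1)/(2·1 + 0) = 3/2; p² − 2·q² = 9 − 8 = 1.
  The first convergent with p² − 2·q² = 1 gives the fundamental solution (x₁, y₁) = (3, 2).
Step 2: Apply the recurrence (x_{n+1}, y_{n+1}) = (x₁x_n + 2y₁y_n, x₁y_n + y₁x_n) repeatedly.
  From (x_1, y_1) = (3, 2): x_2 = 3·3 + 2·2·2 = 17; y_2 = 3·2 + 2·3 = 12.
Step 3: Verify x_2² - 2·y_2² = 289 - 288 = 1 (should be 1). ✓

(x_1, y_1) = (3, 2); (x_2, y_2) = (17, 12).


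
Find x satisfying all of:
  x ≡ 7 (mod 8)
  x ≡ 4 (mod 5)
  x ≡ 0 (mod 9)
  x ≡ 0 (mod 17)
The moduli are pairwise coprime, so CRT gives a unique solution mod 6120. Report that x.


Product of moduli M = 8 · 5 · 9 · 17 = 6120.
Merge one congruence at a time:
  Start: x ≡ 7 (mod 8).
  Combine with x ≡ 4 (mod 5); new modulus lcm = 40.
    Write x = 7 + 8·t and substitute into x ≡ 4 (mod 5): 8·t ≡ 4 − 7 = -3 (mod 5).
    Reduce coefficients mod 5: 3·t ≡ 2 (mod 5).
    The inverse of 3 mod 5 is 2 (since 3·2 = 6 = 1·5 + 1), so t ≡ 2·2 = 4 ≡ 4 (mod 5).
    Then x = 7 + 8·4 = 39, valid modulo lcm(8, 5) = 40: x ≡ 39 (mod 40).
  Combine with x ≡ 0 (mod 9); new modulus lcm = 360.
    Write x = 39 + 40·t and substitute into x ≡ 0 (mod 9): 40·t ≡ 0 − 39 = -39 (mod 9).
    Reduce coefficients mod 9: 4·t ≡ 6 (mod 9).
    The inverse of 4 mod 9 is 7 (since 4·7 = 28 = 3·9 + 1), so t ≡ 7·6 = 42 ≡ 6 (mod 9).
    Then x = 39 + 40·6 = 279, valid modulo lcm(40, 9) = 360: x ≡ 279 (mod 360).
  Combine with x ≡ 0 (mod 17); new modulus lcm = 6120.
    Write x = 279 + 360·t and substitute into x ≡ 0 (mod 17): 360·t ≡ 0 − 279 = -279 (mod 17).
    Reduce coefficients mod 17: 3·t ≡ 10 (mod 17).
    The inverse of 3 mod 17 is 6 (since 3·6 = 18 = 1·17 + 1), so t ≡ 6·10 = 60 ≡ 9 (mod 17).
    Then x = 279 + 360·9 = 3519, valid modulo lcm(360, 17) = 6120: x ≡ 3519 (mod 6120).
Verify against each original: 3519 mod 8 = 7, 3519 mod 5 = 4, 3519 mod 9 = 0, 3519 mod 17 = 0.

x ≡ 3519 (mod 6120).


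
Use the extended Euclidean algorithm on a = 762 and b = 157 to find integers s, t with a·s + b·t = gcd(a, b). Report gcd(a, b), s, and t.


Euclidean algorithm on (762, 157) — divide until remainder is 0:
  762 = 4 · 157 + 134
  157 = 1 · 134 + 23
  134 = 5 · 23 + 19
  23 = 1 · 19 + 4
  19 = 4 · 4 + 3
  4 = 1 · 3 + 1
  3 = 3 · 1 + 0
gcd(762, 157) = 1.
Track Bezout coefficients alongside the remainders: start with r₀ = 762 = a·1 + b·0 (s = 1, t = 0) and r₁ = 157 = a·0 + b·1 (s = 0, t = 1); each new remainder r_{k+1} = r_{k-1} − q_k·r_k inherits s_{k+1} = s_{k-1} − q_k·s_k, t_{k+1} = t_{k-1} − q_k·t_k, so r_k = a·s_k + b·t_k at every step:
  q = 4: r = 134, s = 1 − 4·0 = 1, t = 0 − 4·1 = -4  (check: 762·1 + 157·(-4) = 134)
  q = 1: r = 23, s = 0 − 1·1 = -1, t = 1 − 1·(-4) = 5  (check: 762·(-1) + 157·5 = 23)
  q = 5: r = 19, s = 1 − 5·(-1) = 6, t = -4 − 5·5 = -29  (check: 762·6 + 157·(-29) = 19)
  q = 1: r = 4, s = -1 − 1·6 = -7, t = 5 − 1·(-29) = 34  (check: 762·(-7) + 157·34 = 4)
  q = 4: r = 3, s = 6 − 4·(-7) = 34, t = -29 − 4·34 = -165  (check: 762·34 + 157·(-165) = 3)
  q = 1: r = 1, s = -7 − 1·34 = -41, t = 34 − 1·(-165) = 199  (check: 762·(-41) + 157·199 = 1)
The row with r = 1 (the gcd) gives the Bezout coefficients s = -41, t = 199.
Result: 762 · (-41) + 157 · (199) = 1.

gcd(762, 157) = 1; s = -41, t = 199 (check: 762·(-41) + 157·199 = 1).


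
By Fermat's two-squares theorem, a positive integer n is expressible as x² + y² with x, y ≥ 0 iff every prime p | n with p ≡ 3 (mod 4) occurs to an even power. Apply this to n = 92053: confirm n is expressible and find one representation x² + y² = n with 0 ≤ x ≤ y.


Step 1: Factor n = 92053 = 13 · 73 · 97.
Step 2: Check the mod-4 condition on each prime factor: 13 ≡ 1 (mod 4), exponent 1; 73 ≡ 1 (mod 4), exponent 1; 97 ≡ 1 (mod 4), exponent 1.
All primes ≡ 3 (mod 4) appear to even exponent (or don't appear), so by the two-squares theorem n IS expressible as a sum of two squares.
Step 3: Build a representation. Here n = 13 · 73 · 97 is a product of primes ≡ 1 (mod 4). Each prime p ≡ 1 (mod 4) is itself a sum of two squares; find a² by testing p − a² for a perfect square:
  13: 13 − 1² = 12, 13 − 2² = 9 = 3² ⇒ 13 = 2² + 3².
  73: 73 − 1² = 72, 73 − 2² = 69, 73 − 3² = 64 = 8² ⇒ 73 = 3² + 8².
  97: 97 − 1² = 96, 97 − 2² = 93, 97 − 3² = 88, 97 − 4² = 81 = 9² ⇒ 97 = 4² + 9².
  Combine using the Brahmagupta–Fibonacci identity (a² + b²)(c² + d²) = (ac − bd)² + (ad + bc)² = (ac + bd)² + (ad − bc)²:
  13 · 73 = 949: from (2² + 3²)(3² + 8²), take (2·3 − 3·8, 2·8 + 3·3) = (6 − 24, 16 + 9) = (-18, 25); dropping signs (only squares matter) gives (18, 25); check 18² + 25² = 324 + 625 = 949 ✓.
  949 · 97 = 92053: from (18² + 25²)(4² + 9²), take (18·4 − 25·9, 18·9 + 25·4) = (72 − 225, 162 + 100) = (-153, 262); dropping signs (only squares matter) gives (153, 262); check 153² + 262² = 23409 + 68644 = 92053 ✓.
Step 4: Order so x ≤ y and verify: 153² + 262² = 23409 + 68644 = 92053 = n. ✓

n = 92053 = 153² + 262² (one valid representation with x ≤ y).


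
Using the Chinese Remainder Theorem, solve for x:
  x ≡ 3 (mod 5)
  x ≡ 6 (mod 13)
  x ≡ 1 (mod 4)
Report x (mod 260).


Moduli 5, 13, 4 are pairwise coprime; by CRT there is a unique solution modulo M = 5 · 13 · 4 = 260.
Solve pairwise, accumulating the modulus:
  Start with x ≡ 3 (mod 5).
  Combine with x ≡ 6 (mod 13): since gcd(5, 13) = 1, we get a unique residue mod 65.
    Write x = 3 + 5·t and substitute into x ≡ 6 (mod 13): 5·t ≡ 6 − 3 = 3 (mod 13).
    The inverse of 5 mod 13 is 8 (since 5·8 = 40 = 3·13 + 1), so t ≡ 8·3 = 24 ≡ 11 (mod 13).
    Then x = 3 + 5·11 = 58, valid modulo lcm(5, 13) = 65: x ≡ 58 (mod 65).
  Combine with x ≡ 1 (mod 4): since gcd(65, 4) = 1, we get a unique residue mod 260.
    Write x = 58 + 65·t and substitute into x ≡ 1 (mod 4): 65·t ≡ 1 − 58 = -57 (mod 4).
    Reduce coefficients mod 4: 1·t ≡ 3 (mod 4).
    So t ≡ 3 (mod 4).
    Then x = 58 + 65·3 = 253, valid modulo lcm(65, 4) = 260: x ≡ 253 (mod 260).
Verify: 253 mod 5 = 3 ✓, 253 mod 13 = 6 ✓, 253 mod 4 = 1 ✓.

x ≡ 253 (mod 260).


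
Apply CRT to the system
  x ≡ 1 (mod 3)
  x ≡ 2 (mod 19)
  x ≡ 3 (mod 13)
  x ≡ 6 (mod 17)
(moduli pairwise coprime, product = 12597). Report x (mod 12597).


Product of moduli M = 3 · 19 · 13 · 17 = 12597.
Merge one congruence at a time:
  Start: x ≡ 1 (mod 3).
  Combine with x ≡ 2 (mod 19); new modulus lcm = 57.
    Write x = 1 + 3·t and substitute into x ≡ 2 (mod 19): 3·t ≡ 2 − 1 = 1 (mod 19).
    The inverse of 3 mod 19 is 13 (since 3·13 = 39 = 2·19 + 1), so t ≡ 13·1 = 13 ≡ 13 (mod 19).
    Then x = 1 + 3·13 = 40, valid modulo lcm(3, 19) = 57: x ≡ 40 (mod 57).
  Combine with x ≡ 3 (mod 13); new modulus lcm = 741.
    Write x = 40 + 57·t and substitute into x ≡ 3 (mod 13): 57·t ≡ 3 − 40 = -37 (mod 13).
    Reduce coefficients mod 13: 5·t ≡ 2 (mod 13).
    The inverse of 5 mod 13 is 8 (since 5·8 = 40 = 3·13 + 1), so t ≡ 8·2 = 16 ≡ 3 (mod 13).
    Then x = 40 + 57·3 = 211, valid modulo lcm(57, 13) = 741: x ≡ 211 (mod 741).
  Combine with x ≡ 6 (mod 17); new modulus lcm = 12597.
    Write x = 211 + 741·t and substitute into x ≡ 6 (mod 17): 741·t ≡ 6 − 211 = -205 (mod 17).
    Reduce coefficients mod 17: 10·t ≡ 16 (mod 17).
    The inverse of 10 mod 17 is 12 (since 10·12 = 120 = 7·17 + 1), so t ≡ 12·16 = 192 ≡ 5 (mod 17).
    Then x = 211 + 741·5 = 3916, valid modulo lcm(741, 17) = 12597: x ≡ 3916 (mod 12597).
Verify against each original: 3916 mod 3 = 1, 3916 mod 19 = 2, 3916 mod 13 = 3, 3916 mod 17 = 6.

x ≡ 3916 (mod 12597).


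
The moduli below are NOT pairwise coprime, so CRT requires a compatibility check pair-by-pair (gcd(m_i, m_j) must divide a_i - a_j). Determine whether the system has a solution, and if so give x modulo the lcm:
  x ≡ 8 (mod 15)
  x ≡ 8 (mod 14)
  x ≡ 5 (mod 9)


Moduli 15, 14, 9 are not pairwise coprime, so CRT works modulo lcm(m_i) when all pairwise compatibility conditions hold.
Pairwise compatibility: gcd(m_i, m_j) must divide a_i - a_j for every pair.
Merge one congruence at a time:
  Start: x ≡ 8 (mod 15).
  Combine with x ≡ 8 (mod 14): gcd(15, 14) = 1; 8 - 8 = 0, which IS divisible by 1, so compatible.
    Write x = 8 + 15·t and substitute into x ≡ 8 (mod 14): 15·t ≡ 8 − 8 = 0 (mod 14).
    Reduce coefficients mod 14: 1·t ≡ 0 (mod 14).
    So t ≡ 0 (mod 14).
    Then x = 8 + 15·0 = 8, valid modulo lcm(15, 14) = 210: x ≡ 8 (mod 210).
  Combine with x ≡ 5 (mod 9): gcd(210, 9) = 3; 5 - 8 = -3, which IS divisible by 3, so compatible.
    Write x = 8 + 210·t and substitute into x ≡ 5 (mod 9): 210·t ≡ 5 − 8 = -3 (mod 9).
    Divide the congruence (and modulus) by g = 3: 70·t ≡ -1 (mod 3).
    Reduce coefficients mod 3: 1·t ≡ 2 (mod 3).
    So t ≡ 2 (mod 3).
    Then x = 8 + 210·2 = 428, valid modulo lcm(210, 9) = 630: x ≡ 428 (mod 630).
Verify: 428 mod 15 = 8, 428 mod 14 = 8, 428 mod 9 = 5.

x ≡ 428 (mod 630).


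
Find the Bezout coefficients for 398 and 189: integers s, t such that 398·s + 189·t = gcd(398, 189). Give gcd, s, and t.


Euclidean algorithm on (398, 189) — divide until remainder is 0:
  398 = 2 · 189 + 20
  189 = 9 · 20 + 9
  20 = 2 · 9 + 2
  9 = 4 · 2 + 1
  2 = 2 · 1 + 0
gcd(398, 189) = 1.
Track Bezout coefficients alongside the remainders: start with r₀ = 398 = a·1 + b·0 (s = 1, t = 0) and r₁ = 189 = a·0 + b·1 (s = 0, t = 1); each new remainder r_{k+1} = r_{k-1} − q_k·r_k inherits s_{k+1} = s_{k-1} − q_k·s_k, t_{k+1} = t_{k-1} − q_k·t_k, so r_k = a·s_k + b·t_k at every step:
  q = 2: r = 20, s = 1 − 2·0 = 1, t = 0 − 2·1 = -2  (check: 398·1 + 189·(-2) = 20)
  q = 9: r = 9, s = 0 − 9·1 = -9, t = 1 − 9·(-2) = 19  (check: 398·(-9) + 189·19 = 9)
  q = 2: r = 2, s = 1 − 2·(-9) = 19, t = -2 − 2·19 = -40  (check: 398·19 + 189·(-40) = 2)
  q = 4: r = 1, s = -9 − 4·19 = -85, t = 19 − 4·(-40) = 179  (check: 398·(-85) + 189·179 = 1)
The row with r = 1 (the gcd) gives the Bezout coefficients s = -85, t = 179.
Result: 398 · (-85) + 189 · (179) = 1.

gcd(398, 189) = 1; s = -85, t = 179 (check: 398·(-85) + 189·179 = 1).


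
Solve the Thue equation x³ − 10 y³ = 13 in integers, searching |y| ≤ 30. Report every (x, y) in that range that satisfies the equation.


The equation is x³ - 10y³ = 13. For fixed y, x³ = 10·y³ + 13, so a solution requires the RHS to be a perfect cube.
Strategy: iterate y from -30 to 30, compute RHS = 10·y³ + 13, and check whether it is a (positive or negative) perfect cube.
Check small values of y:
  y = 0: RHS = 13 is not a perfect cube.
  y = 1: RHS = 23 is not a perfect cube.
  y = -1: RHS = 3 is not a perfect cube.
  y = 2: RHS = 93 is not a perfect cube.
  y = -2: RHS = -67 is not a perfect cube.
  y = 3: RHS = 283 is not a perfect cube.
  y = -3: RHS = -257 is not a perfect cube.
Continuing the search up to |y| = 30 finds no solutions either.
No (x, y) in the scanned range satisfies the equation.

No integer solutions with |y| ≤ 30.


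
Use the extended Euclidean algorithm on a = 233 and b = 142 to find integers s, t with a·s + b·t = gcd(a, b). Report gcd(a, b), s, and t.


Euclidean algorithm on (233, 142) — divide until remainder is 0:
  233 = 1 · 142 + 91
  142 = 1 · 91 + 51
  91 = 1 · 51 + 40
  51 = 1 · 40 + 11
  40 = 3 · 11 + 7
  11 = 1 · 7 + 4
  7 = 1 · 4 + 3
  4 = 1 · 3 + 1
  3 = 3 · 1 + 0
gcd(233, 142) = 1.
Track Bezout coefficients alongside the remainders: start with r₀ = 233 = a·1 + b·0 (s = 1, t = 0) and r₁ = 142 = a·0 + b·1 (s = 0, t = 1); each new remainder r_{k+1} = r_{k-1} − q_k·r_k inherits s_{k+1} = s_{k-1} − q_k·s_k, t_{k+1} = t_{k-1} − q_k·t_k, so r_k = a·s_k + b·t_k at every step:
  q = 1: r = 91, s = 1 − 1·0 = 1, t = 0 − 1·1 = -1  (check: 233·1 + 142·(-1) = 91)
  q = 1: r = 51, s = 0 − 1·1 = -1, t = 1 − 1·(-1) = 2  (check: 233·(-1) + 142·2 = 51)
  q = 1: r = 40, s = 1 − 1·(-1) = 2, t = -1 − 1·2 = -3  (check: 233·2 + 142·(-3) = 40)
  q = 1: r = 11, s = -1 − 1·2 = -3, t = 2 − 1·(-3) = 5  (check: 233·(-3) + 142·5 = 11)
  q = 3: r = 7, s = 2 − 3·(-3) = 11, t = -3 − 3·5 = -18  (check: 233·11 + 142·(-18) = 7)
  q = 1: r = 4, s = -3 − 1·11 = -14, t = 5 − 1·(-18) = 23  (check: 233·(-14) + 142·23 = 4)
  q = 1: r = 3, s = 11 − 1·(-14) = 25, t = -18 − 1·23 = -41  (check: 233·25 + 142·(-41) = 3)
  q = 1: r = 1, s = -14 − 1·25 = -39, t = 23 − 1·(-41) = 64  (check: 233·(-39) + 142·64 = 1)
The row with r = 1 (the gcd) gives the Bezout coefficients s = -39, t = 64.
Result: 233 · (-39) + 142 · (64) = 1.

gcd(233, 142) = 1; s = -39, t = 64 (check: 233·(-39) + 142·64 = 1).


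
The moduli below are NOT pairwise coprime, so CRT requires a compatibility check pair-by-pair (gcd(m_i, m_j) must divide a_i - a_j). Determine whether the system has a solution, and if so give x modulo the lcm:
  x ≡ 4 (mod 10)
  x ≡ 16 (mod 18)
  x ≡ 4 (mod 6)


Moduli 10, 18, 6 are not pairwise coprime, so CRT works modulo lcm(m_i) when all pairwise compatibility conditions hold.
Pairwise compatibility: gcd(m_i, m_j) must divide a_i - a_j for every pair.
Merge one congruence at a time:
  Start: x ≡ 4 (mod 10).
  Combine with x ≡ 16 (mod 18): gcd(10, 18) = 2; 16 - 4 = 12, which IS divisible by 2, so compatible.
    Write x = 4 + 10·t and substitute into x ≡ 16 (mod 18): 10·t ≡ 16 − 4 = 12 (mod 18).
    Divide the congruence (and modulus) by g = 2: 5·t ≡ 6 (mod 9).
    The inverse of 5 mod 9 is 2 (since 5·2 = 10 = 1·9 + 1), so t ≡ 2·6 = 12 ≡ 3 (mod 9).
    Then x = 4 + 10·3 = 34, valid modulo lcm(10, 18) = 90: x ≡ 34 (mod 90).
  Combine with x ≡ 4 (mod 6): gcd(90, 6) = 6; 4 - 34 = -30, which IS divisible by 6, so compatible.
    Write x = 34 + 90·t and substitute into x ≡ 4 (mod 6): 90·t ≡ 4 − 34 = -30 (mod 6).
    Divide the congruence (and modulus) by g = 6: 15·t ≡ -5 (mod 1).
    Modulo 1 every t works; take t = 0.
    Then x = 34 + 90·0 = 34, valid modulo lcm(90, 6) = 90: x ≡ 34 (mod 90).
Verify: 34 mod 10 = 4, 34 mod 18 = 16, 34 mod 6 = 4.

x ≡ 34 (mod 90).


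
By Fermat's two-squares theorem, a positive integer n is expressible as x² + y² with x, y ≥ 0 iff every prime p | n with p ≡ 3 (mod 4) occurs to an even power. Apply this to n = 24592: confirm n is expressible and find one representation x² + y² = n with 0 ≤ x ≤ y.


Step 1: Factor n = 24592 = 2^4 · 29 · 53.
Step 2: Check the mod-4 condition on each prime factor: 2 = 2 (special); 29 ≡ 1 (mod 4), exponent 1; 53 ≡ 1 (mod 4), exponent 1.
All primes ≡ 3 (mod 4) appear to even exponent (or don't appear), so by the two-squares theorem n IS expressible as a sum of two squares.
Step 3: Build a representation. Group n = k² · m with k = 4 and m = 29 · 53 = 1537 (a product of primes ≡ 1 (mod 4)); a representation of m scales to one of n via (k·x)² + (k·y)² = k²(x² + y²). Each prime p ≡ 1 (mod 4) is itself a sum of two squares; find a² by testing p − a² for a perfect square:
  29: 29 − 1² = 28, 29 − 2² = 25 = 5² ⇒ 29 = 2² + 5².
  53: 53 − 1² = 52, 53 − 2² = 49 = 7² ⇒ 53 = 2² + 7².
  Combine using the Brahmagupta–Fibonacci identity (a² + b²)(c² + d²) = (ac − bd)² + (ad + bc)² = (ac + bd)² + (ad − bc)²:
  29 · 53 = 1537: from (2² + 5²)(2² + 7²), take (2·2 − 5·7, 2·7 + 5·2) = (4 − 35, 14 + 10) = (-31, 24); dropping signs (only squares matter) gives (31, 24); check 31² + 24² = 961 + 576 = 1537 ✓.
  Scale by k = 4: (4·31, 4·24) = (124, 96).
Step 4: Order so x ≤ y and verify: 96² + 124² = 9216 + 15376 = 24592 = n. ✓

n = 24592 = 96² + 124² (one valid representation with x ≤ y).


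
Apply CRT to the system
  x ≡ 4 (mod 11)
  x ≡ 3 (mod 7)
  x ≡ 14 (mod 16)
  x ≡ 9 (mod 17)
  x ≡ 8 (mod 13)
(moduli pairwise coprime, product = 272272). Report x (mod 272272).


Product of moduli M = 11 · 7 · 16 · 17 · 13 = 272272.
Merge one congruence at a time:
  Start: x ≡ 4 (mod 11).
  Combine with x ≡ 3 (mod 7); new modulus lcm = 77.
    Write x = 4 + 11·t and substitute into x ≡ 3 (mod 7): 11·t ≡ 3 − 4 = -1 (mod 7).
    Reduce coefficients mod 7: 4·t ≡ 6 (mod 7).
    The inverse of 4 mod 7 is 2 (since 4·2 = 8 = 1·7 + 1), so t ≡ 2·6 = 12 ≡ 5 (mod 7).
    Then x = 4 + 11·5 = 59, valid modulo lcm(11, 7) = 77: x ≡ 59 (mod 77).
  Combine with x ≡ 14 (mod 16); new modulus lcm = 1232.
    Write x = 59 + 77·t and substitute into x ≡ 14 (mod 16): 77·t ≡ 14 − 59 = -45 (mod 16).
    Reduce coefficients mod 16: 13·t ≡ 3 (mod 16).
    The inverse of 13 mod 16 is 5 (since 13·5 = 65 = 4·16 + 1), so t ≡ 5·3 = 15 ≡ 15 (mod 16).
    Then x = 59 + 77·15 = 1214, valid modulo lcm(77, 16) = 1232: x ≡ 1214 (mod 1232).
  Combine with x ≡ 9 (mod 17); new modulus lcm = 20944.
    Write x = 1214 + 1232·t and substitute into x ≡ 9 (mod 17): 1232·t ≡ 9 − 1214 = -1205 (mod 17).
    Reduce coefficients mod 17: 8·t ≡ 2 (mod 17).
    The inverse of 8 mod 17 is 15 (since 8·15 = 120 = 7·17 + 1), so t ≡ 15·2 = 30 ≡ 13 (mod 17).
    Then x = 1214 + 1232·13 = 17230, valid modulo lcm(1232, 17) = 20944: x ≡ 17230 (mod 20944).
  Combine with x ≡ 8 (mod 13); new modulus lcm = 272272.
    Write x = 17230 + 20944·t and substitute into x ≡ 8 (mod 13): 20944·t ≡ 8 − 17230 = -17222 (mod 13).
    Reduce coefficients mod 13: 1·t ≡ 3 (mod 13).
    So t ≡ 3 (mod 13).
    Then x = 17230 + 20944·3 = 80062, valid modulo lcm(20944, 13) = 272272: x ≡ 80062 (mod 272272).
Verify against each original: 80062 mod 11 = 4, 80062 mod 7 = 3, 80062 mod 16 = 14, 80062 mod 17 = 9, 80062 mod 13 = 8.

x ≡ 80062 (mod 272272).


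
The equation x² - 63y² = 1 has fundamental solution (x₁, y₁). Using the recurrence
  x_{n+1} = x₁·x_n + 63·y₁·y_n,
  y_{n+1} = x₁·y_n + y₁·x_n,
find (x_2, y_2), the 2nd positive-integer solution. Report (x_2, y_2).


Step 1: Find the fundamental solution (x₁, y₁) of x² - 63y² = 1.
  Expand √63 as a continued fraction. a₀ = ⌊√63⌋ = 7; iterate m_{k+1} = d_k·a_k − m_k, d_{k+1} = (63 − m_{k+1}²)/d_k, a_{k+1} = ⌊(a₀ + m_{k+1})/d_{k+1}⌋ (starting m₀ = 0, d₀ = 1), with convergents p_k = a_k·p_{k-1} + p_{k-2}, q_k = a_k·q_{k-1} + q_{k-2} (p₋₁ = 1, q₋₁ = 0):
  k = 0: a₀ = 7; p₀/q₀ = 7/1; p₀² − 63·q₀² = 49 − 63 = -14.
  k = 1: m = 7, d = 14, a = ⌊(7 + 7)/14⌋ = 1; p/q = (1·7 + 1)/(1·1 + 0) = 8/1; p² − 63·q² = 64 − 63 = 1.
  The first convergent with p² − 63·q² = 1 gives the fundamental solution (x₁, y₁) = (8, 1).
Step 2: Apply the recurrence (x_{n+1}, y_{n+1}) = (x₁x_n + 63y₁y_n, x₁y_n + y₁x_n) repeatedly.
  From (x_1, y_1) = (8, 1): x_2 = 8·8 + 63·1·1 = 127; y_2 = 8·1 + 1·8 = 16.
Step 3: Verify x_2² - 63·y_2² = 16129 - 16128 = 1 (should be 1). ✓

(x_1, y_1) = (8, 1); (x_2, y_2) = (127, 16).


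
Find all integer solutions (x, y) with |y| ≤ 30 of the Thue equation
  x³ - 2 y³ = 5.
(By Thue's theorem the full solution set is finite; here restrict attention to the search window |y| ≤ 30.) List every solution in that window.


The equation is x³ - 2y³ = 5. For fixed y, x³ = 2·y³ + 5, so a solution requires the RHS to be a perfect cube.
Strategy: iterate y from -30 to 30, compute RHS = 2·y³ + 5, and check whether it is a (positive or negative) perfect cube.
Check small values of y:
  y = 0: RHS = 5 is not a perfect cube.
  y = 1: RHS = 7 is not a perfect cube.
  y = -1: RHS = 3 is not a perfect cube.
  y = 2: RHS = 21 is not a perfect cube.
  y = -2: RHS = -11 is not a perfect cube.
  y = 3: RHS = 59 is not a perfect cube.
  y = -3: RHS = -49 is not a perfect cube.
Continuing the search up to |y| = 30 finds no solutions either.
No (x, y) in the scanned range satisfies the equation.

No integer solutions with |y| ≤ 30.


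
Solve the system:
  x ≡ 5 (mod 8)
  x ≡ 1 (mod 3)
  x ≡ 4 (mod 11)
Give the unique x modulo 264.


Moduli 8, 3, 11 are pairwise coprime; by CRT there is a unique solution modulo M = 8 · 3 · 11 = 264.
Solve pairwise, accumulating the modulus:
  Start with x ≡ 5 (mod 8).
  Combine with x ≡ 1 (mod 3): since gcd(8, 3) = 1, we get a unique residue mod 24.
    Write x = 5 + 8·t and substitute into x ≡ 1 (mod 3): 8·t ≡ 1 − 5 = -4 (mod 3).
    Reduce coefficients mod 3: 2·t ≡ 2 (mod 3).
    The inverse of 2 mod 3 is 2 (since 2·2 = 4 = 1·3 + 1), so t ≡ 2·2 = 4 ≡ 1 (mod 3).
    Then x = 5 + 8·1 = 13, valid modulo lcm(8, 3) = 24: x ≡ 13 (mod 24).
  Combine with x ≡ 4 (mod 11): since gcd(24, 11) = 1, we get a unique residue mod 264.
    Write x = 13 + 24·t and substitute into x ≡ 4 (mod 11): 24·t ≡ 4 − 13 = -9 (mod 11).
    Reduce coefficients mod 11: 2·t ≡ 2 (mod 11).
    The inverse of 2 mod 11 is 6 (since 2·6 = 12 = 1·11 + 1), so t ≡ 6·2 = 12 ≡ 1 (mod 11).
    Then x = 13 + 24·1 = 37, valid modulo lcm(24, 11) = 264: x ≡ 37 (mod 264).
Verify: 37 mod 8 = 5 ✓, 37 mod 3 = 1 ✓, 37 mod 11 = 4 ✓.

x ≡ 37 (mod 264).


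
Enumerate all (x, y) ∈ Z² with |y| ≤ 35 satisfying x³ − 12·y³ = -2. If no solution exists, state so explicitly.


The equation is x³ - 12y³ = -2. For fixed y, x³ = 12·y³ − 2, so a solution requires the RHS to be a perfect cube.
Strategy: iterate y from -35 to 35, compute RHS = 12·y³ − 2, and check whether it is a (positive or negative) perfect cube.
Check small values of y:
  y = 0: RHS = -2 is not a perfect cube.
  y = 1: RHS = 10 is not a perfect cube.
  y = -1: RHS = -14 is not a perfect cube.
  y = 2: RHS = 94 is not a perfect cube.
  y = -2: RHS = -98 is not a perfect cube.
  y = 3: RHS = 322 is not a perfect cube.
  y = -3: RHS = -326 is not a perfect cube.
Continuing the search up to |y| = 35 finds no solutions either.
No (x, y) in the scanned range satisfies the equation.

No integer solutions with |y| ≤ 35.


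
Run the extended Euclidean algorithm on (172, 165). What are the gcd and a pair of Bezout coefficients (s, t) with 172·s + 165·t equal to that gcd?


Euclidean algorithm on (172, 165) — divide until remainder is 0:
  172 = 1 · 165 + 7
  165 = 23 · 7 + 4
  7 = 1 · 4 + 3
  4 = 1 · 3 + 1
  3 = 3 · 1 + 0
gcd(172, 165) = 1.
Track Bezout coefficients alongside the remainders: start with r₀ = 172 = a·1 + b·0 (s = 1, t = 0) and r₁ = 165 = a·0 + b·1 (s = 0, t = 1); each new remainder r_{k+1} = r_{k-1} − q_k·r_k inherits s_{k+1} = s_{k-1} − q_k·s_k, t_{k+1} = t_{k-1} − q_k·t_k, so r_k = a·s_k + b·t_k at every step:
  q = 1: r = 7, s = 1 − 1·0 = 1, t = 0 − 1·1 = -1  (check: 172·1 + 165·(-1) = 7)
  q = 23: r = 4, s = 0 − 23·1 = -23, t = 1 − 23·(-1) = 24  (check: 172·(-23) + 165·24 = 4)
  q = 1: r = 3, s = 1 − 1·(-23) = 24, t = -1 − 1·24 = -25  (check: 172·24 + 165·(-25) = 3)
  q = 1: r = 1, s = -23 − 1·24 = -47, t = 24 − 1·(-25) = 49  (check: 172·(-47) + 165·49 = 1)
The row with r = 1 (the gcd) gives the Bezout coefficients s = -47, t = 49.
Result: 172 · (-47) + 165 · (49) = 1.

gcd(172, 165) = 1; s = -47, t = 49 (check: 172·(-47) + 165·49 = 1).


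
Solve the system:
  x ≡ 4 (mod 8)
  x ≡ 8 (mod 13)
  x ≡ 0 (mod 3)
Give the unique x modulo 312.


Moduli 8, 13, 3 are pairwise coprime; by CRT there is a unique solution modulo M = 8 · 13 · 3 = 312.
Solve pairwise, accumulating the modulus:
  Start with x ≡ 4 (mod 8).
  Combine with x ≡ 8 (mod 13): since gcd(8, 13) = 1, we get a unique residue mod 104.
    Write x = 4 + 8·t and substitute into x ≡ 8 (mod 13): 8·t ≡ 8 − 4 = 4 (mod 13).
    The inverse of 8 mod 13 is 5 (since 8·5 = 40 = 3·13 + 1), so t ≡ 5·4 = 20 ≡ 7 (mod 13).
    Then x = 4 + 8·7 = 60, valid modulo lcm(8, 13) = 104: x ≡ 60 (mod 104).
  Combine with x ≡ 0 (mod 3): since gcd(104, 3) = 1, we get a unique residue mod 312.
    Write x = 60 + 104·t and substitute into x ≡ 0 (mod 3): 104·t ≡ 0 − 60 = -60 (mod 3).
    Reduce coefficients mod 3: 2·t ≡ 0 (mod 3).
    The inverse of 2 mod 3 is 2 (since 2·2 = 4 = 1·3 + 1), so t ≡ 2·0 = 0 ≡ 0 (mod 3).
    Then x = 60 + 104·0 = 60, valid modulo lcm(104, 3) = 312: x ≡ 60 (mod 312).
Verify: 60 mod 8 = 4 ✓, 60 mod 13 = 8 ✓, 60 mod 3 = 0 ✓.

x ≡ 60 (mod 312).
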